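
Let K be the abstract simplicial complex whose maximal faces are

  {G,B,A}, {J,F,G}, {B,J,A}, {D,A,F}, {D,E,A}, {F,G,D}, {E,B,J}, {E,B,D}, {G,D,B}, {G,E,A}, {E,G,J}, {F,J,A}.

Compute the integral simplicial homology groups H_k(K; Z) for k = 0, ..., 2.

H_0 = Z,  H_1 = Z/2,  H_2 = 0.

Take the total order A < B < D < E < F < G < J on the vertex set. Then K (dimension 2) consists of the simplices:

  0-simplices (7): A, B, D, E, F, G, J
  1-simplices (18): AB, AD, AE, AF, AG, AJ, BD, BE, BG, BJ, DE, DF, DG, EG, EJ, FG, FJ, GJ
  2-simplices (12): ABG, ABJ, ADE, ADF, AEG, AFJ, BDE, BDG, BEJ, DFG, EGJ, FGJ

Hence C_0 ≅ Z^7, C_1 ≅ Z^18, C_2 ≅ Z^12.

∂_1: C_1 → C_0 sends each edge [p,q] (with p < q) to q − p. For instance
  ∂DE = E − D.
The 7×18 boundary matrix has rank 6 and Smith normal form diag(1,1,1,1,1,1).

The boundary map ∂_2: C_2 → C_1 acts by ∂[p,q,r] = [q,r] − [p,r] + [p,q]. For instance
  ∂ABJ = BJ − AJ + AB,
  ∂FGJ = GJ − FJ + FG.
As a 18×12 matrix over Z this has rank 12, with invariant factors (1,1,1,1,1,1,1,1,1,1,1,2).

Reading off H_k = ker ∂_k / im ∂_{k+1}:

  H_0: rank C_0 − rank ∂_1 = 7 − 6 = 1, and the invariant factors of ∂_1 are all 1, so H_0 ≅ Z.
  H_1: rank ker ∂_1 − rank ∂_2 = (18 − 6) − 12 = 0, and ∂_2 has invariant factor 2 > 1, so H_1 ≅ Z/2.
  H_2: rank ker ∂_2 − rank ∂_3 = (12 − 12) − 0 = 0, and there is no ∂_3, so H_2 ≅ 0.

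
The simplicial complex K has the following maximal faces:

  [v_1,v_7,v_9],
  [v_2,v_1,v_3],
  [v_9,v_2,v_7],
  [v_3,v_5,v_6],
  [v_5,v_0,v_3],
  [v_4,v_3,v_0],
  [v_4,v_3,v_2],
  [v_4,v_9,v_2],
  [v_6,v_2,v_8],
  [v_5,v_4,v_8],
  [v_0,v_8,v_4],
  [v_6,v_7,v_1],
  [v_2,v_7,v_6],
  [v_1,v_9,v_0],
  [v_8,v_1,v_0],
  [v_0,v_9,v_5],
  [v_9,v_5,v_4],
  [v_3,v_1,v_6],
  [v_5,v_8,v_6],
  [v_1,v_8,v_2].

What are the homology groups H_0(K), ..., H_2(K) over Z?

H_0 = Z,  H_1 = Z ⊕ Z/2Z,  H_2 = 0.

Fix the vertex order v_0 < v_1 < v_2 < v_3 < v_4 < v_5 < v_6 < v_7 < v_8 < v_9 and write every simplex with vertices in increasing order. Then dim K = 2 and the simplices of K are:

  0-simplices (10): [v_0], [v_1], [v_2], [v_3], [v_4], [v_5], [v_6], [v_7], [v_8], [v_9]
  1-simplices (30): (30 of them)
  2-simplices (20): (20 of them)

so the chain groups are C_0 ≅ Z^10, C_1 ≅ Z^30, C_2 ≅ Z^20.

Boundary ∂_1: C_1 → C_0 maps an edge to its endpoints' difference, ∂[p,q] = q − p. For instance
  ∂[v_1,v_2] = [v_2] − [v_1].
The 10×30 boundary matrix has rank 9 and Smith normal form diag(1,1,1,1,1,1,1,1,1).

Boundary ∂_2: C_2 → C_1 sends each 2-simplex [p,q,r] to [q,r] − [p,r] + [p,q]. For instance
  ∂[v_0,v_5,v_9] = [v_5,v_9] − [v_0,v_9] + [v_0,v_5],
  ∂[v_0,v_1,v_9] = [v_1,v_9] − [v_0,v_9] + [v_0,v_1].
The 30×20 boundary matrix has rank 20 and Smith normal form diag(1,1,1,1,1,1,1,1,1,1,1,1,1,1,1,1,1,1,1,2).

Now H_k = ker ∂_k / im ∂_{k+1}, so:

  H_0: rank C_0 − rank ∂_1 = 10 − 9 = 1, and the invariant factors of ∂_1 are all 1, so H_0 ≅ Z.
  H_1: rank ker ∂_1 − rank ∂_2 = (30 − 9) − 20 = 1, and ∂_2 has invariant factor 2 > 1, so H_1 ≅ Z ⊕ Z/2Z.
  H_2: rank ker ∂_2 − rank ∂_3 = (20 − 20) − 0 = 0, and there is no ∂_3, so H_2 ≅ 0.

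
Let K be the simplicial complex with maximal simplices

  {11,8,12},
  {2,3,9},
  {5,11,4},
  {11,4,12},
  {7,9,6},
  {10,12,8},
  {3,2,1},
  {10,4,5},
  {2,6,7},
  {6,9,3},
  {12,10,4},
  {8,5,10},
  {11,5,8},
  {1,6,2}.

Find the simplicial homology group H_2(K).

H_2 = Z.

We work with the vertex ordering 1 < 2 < 3 < 4 < 5 < 6 < 7 < 8 < 9 < 10 < 11 < 12. The simplices of K, each written with vertices in increasing order, are:

  0-simplices (12): [1], [2], [3], [4], [5], [6], [7], [8], [9], [10], [11], [12]
  1-simplices (24): (24 of them)
  2-simplices (14): [1,2,3], [1,2,6], [2,3,9], [2,6,7], [3,6,9], [4,5,10], [4,5,11], [4,10,12], [4,11,12], [5,8,10], [5,8,11], [6,7,9], [8,10,12], [8,11,12]

Hence C_0 ≅ Z^12, C_1 ≅ Z^24, C_2 ≅ Z^14.

Boundary ∂_1: C_1 → C_0 maps an edge to its endpoints' difference, ∂[p,q] = q − p.
As a 12×24 matrix over Z this has rank 10, with invariant factors (1,1,1,1,1,1,1,1,1,1).

Boundary ∂_2: C_2 → C_1 maps a triangle to the signed sum of its edges. For instance
  ∂[5,8,10] = [8,10] − [5,10] + [5,8],
  ∂[4,11,12] = [11,12] − [4,12] + [4,11].
As a 24×14 matrix over Z this has rank 13, with invariant factors (1,1,1,1,1,1,1,1,1,1,1,1,1).

Now H_k = ker ∂_k / im ∂_{k+1}, so:

  H_2: rank ker ∂_2 − rank ∂_3 = (14 − 13) − 0 = 1, and there is no ∂_3, so H_2 ≅ Z.

(K is a triangulation of the disjoint union of the 2-sphere S^2 and the cylinder S^1 x I.)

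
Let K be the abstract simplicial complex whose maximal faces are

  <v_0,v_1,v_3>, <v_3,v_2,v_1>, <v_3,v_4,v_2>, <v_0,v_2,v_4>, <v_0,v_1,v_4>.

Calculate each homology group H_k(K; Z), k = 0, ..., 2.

We work with the vertex ordering v_0 < v_1 < v_2 < v_3 < v_4. The simplices of K, each written with vertices in increasing order, are:

  0-simplices (5): [v_0], [v_1], [v_2], [v_3], [v_4]
  1-simplices (10): [v_0,v_1], [v_0,v_2], [v_0,v_3], [v_0,v_4], [v_1,v_2], [v_1,v_3], [v_1,v_4], [v_2,v_3], [v_2,v_4], [v_3,v_4]
  2-simplices (5): [v_0,v_1,v_3], [v_0,v_1,v_4], [v_0,v_2,v_4], [v_1,v_2,v_3], [v_2,v_3,v_4]

so the chain groups are C_0 ≅ Z^5, C_1 ≅ Z^10, C_2 ≅ Z^5.

The boundary map ∂_1: C_1 → C_0 is given by ∂[p,q] = [q] − [p]. For instance
  ∂[v_2,v_3] = [v_3] − [v_2].
The resulting 5×10 matrix has rank 4, and its Smith normal form has invariant factors (1,1,1,1).

Boundary ∂_2: C_2 → C_1 maps a triangle to the signed sum of its edges. For instance
  ∂[v_0,v_2,v_4] = [v_2,v_4] − [v_0,v_4] + [v_0,v_2],
  ∂[v_0,v_1,v_3] = [v_1,v_3] − [v_0,v_3] + [v_0,v_1].
The 10×5 boundary matrix has rank 5 and Smith normal form diag(1,1,1,1,1).

Computing H_k = (kernel of ∂_k) / (image of ∂_{k+1}):

  H_0: rank C_0 − rank ∂_1 = 5 − 4 = 1, and the invariant factors of ∂_1 are all 1, so H_0 ≅ Z.
  H_1: rank ker ∂_1 − rank ∂_2 = (10 − 4) − 5 = 1, and the invariant factors of ∂_2 are all 1, so H_1 ≅ Z.
  H_2: rank ker ∂_2 − rank ∂_3 = (5 − 5) − 0 = 0, and there is no ∂_3, so H_2 ≅ 0.

H_0 = Z,  H_1 = Z,  H_2 = 0.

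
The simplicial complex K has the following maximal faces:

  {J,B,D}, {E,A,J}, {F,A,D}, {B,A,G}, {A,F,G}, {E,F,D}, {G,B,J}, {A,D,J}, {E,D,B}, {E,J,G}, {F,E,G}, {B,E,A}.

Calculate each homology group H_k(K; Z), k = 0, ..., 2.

H_0 = Z,  H_1 = Z/2Z,  H_2 = 0.

We work with the vertex ordering A < B < D < E < F < G < J. The simplices of K, each written with vertices in increasing order, are:

  0-simplices (7): A, B, D, E, F, G, J
  1-simplices (18): AB, AD, AE, AF, AG, AJ, BD, BE, BG, BJ, DE, DF, DJ, EF, EG, EJ, FG, GJ
  2-simplices (12): ABE, ABG, ADF, ADJ, AEJ, AFG, BDE, BDJ, BGJ, DEF, EFG, EGJ

giving chain groups C_0 ≅ Z^7, C_1 ≅ Z^18, C_2 ≅ Z^12.

∂_1: C_1 → C_0 is given by ∂[p,q] = [q] − [p].
This gives a 7×18 integer matrix of rank 6; reducing to Smith normal form yields diagonal entries (1,1,1,1,1,1).

Boundary ∂_2: C_2 → C_1 sends each 2-simplex [p,q,r] to [q,r] − [p,r] + [p,q]. For instance
  ∂DEF = EF − DF + DE,
  ∂BDJ = DJ − BJ + BD.
The 18×12 boundary matrix has rank 12 and Smith normal form diag(1,1,1,1,1,1,1,1,1,1,1,2).

Computing H_k = (kernel of ∂_k) / (image of ∂_{k+1}):

  H_0: rank C_0 − rank ∂_1 = 7 − 6 = 1, and the invariant factors of ∂_1 are all 1, so H_0 ≅ Z.
  H_1: rank ker ∂_1 − rank ∂_2 = (18 − 6) − 12 = 0, and ∂_2 has invariant factor 2 > 1, so H_1 ≅ Z/2Z.
  H_2: rank ker ∂_2 − rank ∂_3 = (12 − 12) − 0 = 0, and there is no ∂_3, so H_2 ≅ 0.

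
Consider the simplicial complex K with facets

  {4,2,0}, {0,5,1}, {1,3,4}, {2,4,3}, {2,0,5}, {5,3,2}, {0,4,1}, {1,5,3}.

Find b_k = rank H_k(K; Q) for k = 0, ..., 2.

b_0 = 1, b_1 = 0, b_2 = 1.

Order the vertices as 0 < 1 < 2 < 3 < 4 < 5. Listing each simplex with vertices in this order, K has dimension 2 with simplices:

  0-simplices (6): [0], [1], [2], [3], [4], [5]
  1-simplices (12): [0,1], [0,2], [0,4], [0,5], [1,3], [1,4], [1,5], [2,3], [2,4], [2,5], [3,4], [3,5]
  2-simplices (8): [0,1,4], [0,1,5], [0,2,4], [0,2,5], [1,3,4], [1,3,5], [2,3,4], [2,3,5]

giving chain groups C_0 ≅ Z^6, C_1 ≅ Z^12, C_2 ≅ Z^8.

Boundary ∂_1: C_1 → C_0 sends each edge [p,q] (with p < q) to q − p.
The resulting 6×12 matrix has rank 5, and its Smith normal form has invariant factors (1,1,1,1,1).

Boundary ∂_2: C_2 → C_1 acts by ∂[p,q,r] = [q,r] − [p,r] + [p,q]. For instance
  ∂[0,2,4] = [2,4] − [0,4] + [0,2],
  ∂[0,2,5] = [2,5] − [0,5] + [0,2].
As a 12×8 matrix over Z this has rank 7, with invariant factors (1,1,1,1,1,1,1).

Reading off H_k = ker ∂_k / im ∂_{k+1}:

  H_0: rank C_0 − rank ∂_1 = 6 − 5 = 1, and the invariant factors of ∂_1 are all 1, so H_0 = Z.
  H_1: rank ker ∂_1 − rank ∂_2 = (12 − 5) − 7 = 0, and the invariant factors of ∂_2 are all 1, so H_1 = 0.
  H_2: rank ker ∂_2 − rank ∂_3 = (8 − 7) − 0 = 1, and there is no ∂_3, so H_2 = Z.

As a check, the Euler characteristic is 6 − 12 + 8 = 2, which agrees with 1 − 0 + 1 = 2.

Hence the Betti numbers are b_0 = 1, b_1 = 0, b_2 = 1.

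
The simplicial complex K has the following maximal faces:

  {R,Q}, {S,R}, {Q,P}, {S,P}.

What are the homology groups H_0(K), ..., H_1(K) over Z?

Order the vertices as P < Q < R < S. Listing each simplex with vertices in this order, K has dimension 1 with simplices:

  0-simplices (4): P, Q, R, S
  1-simplices (4): PQ, PS, QR, RS

giving chain groups C_0 ≅ Z^4, C_1 ≅ Z^4.

Boundary ∂_1: C_1 → C_0 sends each edge [p,q] (with p < q) to q − p. For instance
  ∂PS = S − P.
As a 4×4 matrix over Z this has rank 3, with invariant factors (1,1,1).

Reading off H_k = ker ∂_k / im ∂_{k+1}:

  H_0: rank C_0 − rank ∂_1 = 4 − 3 = 1, and the invariant factors of ∂_1 are all 1, so H_0 ≅ Z.
  H_1: rank ker ∂_1 − rank ∂_2 = (4 − 3) − 0 = 1, and there is no ∂_2, so H_1 ≅ Z.

As a check, the Euler characteristic is 4 − 4 = 0, which agrees with 1 − 1 = 0.

H_0 = Z,  H_1 = Z.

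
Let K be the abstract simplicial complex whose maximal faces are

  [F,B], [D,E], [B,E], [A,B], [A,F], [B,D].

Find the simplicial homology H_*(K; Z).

H_0 ≅ Z,  H_1 ≅ Z^2.

We work with the vertex ordering A < B < D < E < F. The simplices of K, each written with vertices in increasing order, are:

  0-simplices (5): A, B, D, E, F
  1-simplices (6): AB, AF, BD, BE, BF, DE

so the chain groups are C_0 ≅ Z^5, C_1 ≅ Z^6.

∂_1: C_1 → C_0 is given by ∂[p,q] = [q] − [p].
As a 5×6 matrix over Z this has rank 4, with invariant factors (1,1,1,1).

From H_k ≅ ker(∂_k) / im(∂_{k+1}) we obtain:

  H_0: rank C_0 − rank ∂_1 = 5 − 4 = 1, and the invariant factors of ∂_1 are all 1, so H_0 ≅ Z.
  H_1: rank ker ∂_1 − rank ∂_2 = (6 − 4) − 0 = 2, and there is no ∂_2, so H_1 ≅ Z^2.

As a check, the Euler characteristic is 5 − 6 = -1, which agrees with 1 − 2 = -1.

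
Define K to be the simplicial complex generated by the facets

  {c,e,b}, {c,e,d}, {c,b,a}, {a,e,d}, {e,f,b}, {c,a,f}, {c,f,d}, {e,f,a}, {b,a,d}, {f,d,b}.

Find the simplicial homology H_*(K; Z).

Take the total order a < b < c < d < e < f on the vertex set. Then K (dimension 2) consists of the simplices:

  0-simplices (6): a, b, c, d, e, f
  1-simplices (15): ab, ac, ad, ae, af, bc, bd, be, bf, cd, ce, cf, de, df, ef
  2-simplices (10): abc, abd, acf, ade, aef, bce, bdf, bef, cde, cdf

giving chain groups C_0 ≅ Z^6, C_1 ≅ Z^15, C_2 ≅ Z^10.

Boundary ∂_1: C_1 → C_0 sends each edge [p,q] (with p < q) to q − p. For instance
  ∂ac = c − a.
The 6×15 boundary matrix has rank 5 and Smith normal form diag(1,1,1,1,1).

∂_2: C_2 → C_1 acts by ∂[p,q,r] = [q,r] − [p,r] + [p,q]. For instance
  ∂cdf = df − cf + cd,
  ∂acf = cf − af + ac.
This gives a 15×10 integer matrix of rank 10; reducing to Smith normal form yields diagonal entries (1,1,1,1,1,1,1,1,1,2).

Computing H_k = (kernel of ∂_k) / (image of ∂_{k+1}):

  H_0: rank C_0 − rank ∂_1 = 6 − 5 = 1, and the invariant factors of ∂_1 are all 1, so H_0 ≅ Z.
  H_1: rank ker ∂_1 − rank ∂_2 = (15 − 5) − 10 = 0, and ∂_2 has invariant factor 2 > 1, so H_1 ≅ Z/2.
  H_2: rank ker ∂_2 − rank ∂_3 = (10 − 10) − 0 = 0, and there is no ∂_3, so H_2 ≅ 0.

As a check, the Euler characteristic is 6 − 15 + 10 = 1, which agrees with 1 − 0 + 0 = 1.

H_0 = Z,  H_1 = Z/2,  H_2 = 0.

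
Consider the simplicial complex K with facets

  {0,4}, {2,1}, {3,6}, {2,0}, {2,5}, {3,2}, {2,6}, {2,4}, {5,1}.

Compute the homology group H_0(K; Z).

H_0 = Z.

Order the vertices as 0 < 1 < 2 < 3 < 4 < 5 < 6. Listing each simplex with vertices in this order, K has dimension 1 with simplices:

  0-simplices (7): [0], [1], [2], [3], [4], [5], [6]
  1-simplices (9): [0,2], [0,4], [1,2], [1,5], [2,3], [2,4], [2,5], [2,6], [3,6]

Hence C_0 ≅ Z^7, C_1 ≅ Z^9.

∂_1: C_1 → C_0 maps an edge to its endpoints' difference, ∂[p,q] = q − p.
As a 7×9 matrix over Z this has rank 6, with invariant factors (1,1,1,1,1,1).

From H_k ≅ ker(∂_k) / im(∂_{k+1}) we obtain:

  H_0: rank C_0 − rank ∂_1 = 7 − 6 = 1, and the invariant factors of ∂_1 are all 1, so H_0 = Z.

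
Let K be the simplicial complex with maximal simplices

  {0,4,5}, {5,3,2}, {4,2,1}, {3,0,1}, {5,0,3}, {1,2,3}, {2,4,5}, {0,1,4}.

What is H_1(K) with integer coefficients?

Take the total order 0 < 1 < 2 < 3 < 4 < 5 on the vertex set. Then K (dimension 2) consists of the simplices:

  0-simplices (6): [0], [1], [2], [3], [4], [5]
  1-simplices (12): [0,1], [0,3], [0,4], [0,5], [1,2], [1,3], [1,4], [2,3], [2,4], [2,5], [3,5], [4,5]
  2-simplices (8): [0,1,3], [0,1,4], [0,3,5], [0,4,5], [1,2,3], [1,2,4], [2,3,5], [2,4,5]

giving chain groups C_0 ≅ Z^6, C_1 ≅ Z^12, C_2 ≅ Z^8.

Boundary ∂_1: C_1 → C_0 sends each edge [p,q] (with p < q) to q − p. For instance
  ∂[4,5] = [5] − [4].
The 6×12 boundary matrix has rank 5 and Smith normal form diag(1,1,1,1,1).

The boundary map ∂_2: C_2 → C_1 sends each 2-simplex [p,q,r] to [q,r] − [p,r] + [p,q]. For instance
  ∂[0,1,3] = [1,3] − [0,3] + [0,1],
  ∂[0,4,5] = [4,5] − [0,5] + [0,4].
As a 12×8 matrix over Z this has rank 7, with invariant factors (1,1,1,1,1,1,1).

Now H_k = ker ∂_k / im ∂_{k+1}, so:

  H_1: rank ker ∂_1 − rank ∂_2 = (12 − 5) − 7 = 0, and the invariant factors of ∂_2 are all 1, so H_1 = 0.

H_1 = 0.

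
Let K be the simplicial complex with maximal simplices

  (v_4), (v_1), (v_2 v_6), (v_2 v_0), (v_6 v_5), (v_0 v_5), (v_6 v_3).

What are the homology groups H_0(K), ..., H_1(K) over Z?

Take the total order v_0 < v_1 < v_2 < v_3 < v_4 < v_5 < v_6 on the vertex set. Then K (dimension 1) consists of the simplices:

  0-simplices (7): [v_0], [v_1], [v_2], [v_3], [v_4], [v_5], [v_6]
  1-simplices (5): [v_0,v_2], [v_0,v_5], [v_2,v_6], [v_3,v_6], [v_5,v_6]

giving chain groups C_0 ≅ Z^7, C_1 ≅ Z^5.

The boundary map ∂_1: C_1 → C_0 maps an edge to its endpoints' difference, ∂[p,q] = q − p. For instance
  ∂[v_2,v_6] = [v_6] − [v_2].
As a 7×5 matrix over Z this has rank 4, with invariant factors (1,1,1,1).

From H_k ≅ ker(∂_k) / im(∂_{k+1}) we obtain:

  H_0: rank C_0 − rank ∂_1 = 7 − 4 = 3, and the invariant factors of ∂_1 are all 1, so H_0 = Z^3.
  H_1: rank ker ∂_1 − rank ∂_2 = (5 − 4) − 0 = 1, and there is no ∂_2, so H_1 = Z.

As a check, the Euler characteristic is 7 − 5 = 2, which agrees with 3 − 1 = 2.

H_0 ≅ Z^3,  H_1 ≅ Z.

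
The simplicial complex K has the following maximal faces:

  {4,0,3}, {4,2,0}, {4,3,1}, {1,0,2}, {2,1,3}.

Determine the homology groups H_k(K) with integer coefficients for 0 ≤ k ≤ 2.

K has 5 vertices, 10 edges, 5 triangles.
rank ∂_0 = 0, rank ∂_1 = 4 ⇒ b_0 = 5 − 0 − 4 = 1; all invariant factors of ∂_1 are 1 so no torsion. So H_0 = Z.
rank ∂_1 = 4, rank ∂_2 = 5 ⇒ b_1 = 10 − 4 − 5 = 1; all invariant factors of ∂_2 are 1 so no torsion. So H_1 = Z.
rank ∂_2 = 5, rank ∂_3 = 0 ⇒ b_2 = 5 − 5 − 0 = 0. So H_2 = 0.

H_0 = Z,  H_1 = Z,  H_2 = 0.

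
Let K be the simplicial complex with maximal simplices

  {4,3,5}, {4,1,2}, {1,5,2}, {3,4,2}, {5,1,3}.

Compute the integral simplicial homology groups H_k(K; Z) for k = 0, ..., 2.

Fix the vertex order 1 < 2 < 3 < 4 < 5 and write every simplex with vertices in increasing order. Then dim K = 2 and the simplices of K are:

  0-simplices (5): [1], [2], [3], [4], [5]
  1-simplices (10): [1,2], [1,3], [1,4], [1,5], [2,3], [2,4], [2,5], [3,4], [3,5], [4,5]
  2-simplices (5): [1,2,4], [1,2,5], [1,3,5], [2,3,4], [3,4,5]

Hence C_0 ≅ Z^5, C_1 ≅ Z^10, C_2 ≅ Z^5.

The boundary map ∂_1: C_1 → C_0 maps an edge to its endpoints' difference, ∂[p,q] = q − p.
The resulting 5×10 matrix has rank 4, and its Smith normal form has invariant factors (1,1,1,1).

Boundary ∂_2: C_2 → C_1 acts by ∂[p,q,r] = [q,r] − [p,r] + [p,q]. For instance
  ∂[1,3,5] = [3,5] − [1,5] + [1,3],
  ∂[2,3,4] = [3,4] − [2,4] + [2,3].
The 10×5 boundary matrix has rank 5 and Smith normal form diag(1,1,1,1,1).

Now H_k = ker ∂_k / im ∂_{k+1}, so:

  H_0: rank C_0 − rank ∂_1 = 5 − 4 = 1, and the invariant factors of ∂_1 are all 1, so H_0 = Z.
  H_1: rank ker ∂_1 − rank ∂_2 = (10 − 4) − 5 = 1, and the invariant factors of ∂_2 are all 1, so H_1 = Z.
  H_2: rank ker ∂_2 − rank ∂_3 = (5 − 5) − 0 = 0, and there is no ∂_3, so H_2 = 0.

H_0 ≅ Z,  H_1 ≅ Z,  H_2 = 0.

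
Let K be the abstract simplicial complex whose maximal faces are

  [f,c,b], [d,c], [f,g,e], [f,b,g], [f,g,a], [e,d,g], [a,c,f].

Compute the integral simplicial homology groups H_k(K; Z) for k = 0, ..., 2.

We work with the vertex ordering a < b < c < d < e < f < g. The simplices of K, each written with vertices in increasing order, are:

  0-simplices (7): a, b, c, d, e, f, g
  1-simplices (13): ac, af, ag, bc, bf, bg, cd, cf, de, dg, ef, eg, fg
  2-simplices (6): acf, afg, bcf, bfg, deg, efg

so the chain groups are C_0 ≅ Z^7, C_1 ≅ Z^13, C_2 ≅ Z^6.

∂_1: C_1 → C_0 maps an edge to its endpoints' difference, ∂[p,q] = q − p. For instance
  ∂ef = f − e.
As a 7×13 matrix over Z this has rank 6, with invariant factors (1,1,1,1,1,1).

∂_2: C_2 → C_1 acts by ∂[p,q,r] = [q,r] − [p,r] + [p,q]. For instance
  ∂bcf = cf − bf + bc,
  ∂afg = fg − ag + af.
The resulting 13×6 matrix has rank 6, and its Smith normal form has invariant factors (1,1,1,1,1,1).

Reading off H_k = ker ∂_k / im ∂_{k+1}:

  H_0: rank C_0 − rank ∂_1 = 7 − 6 = 1, and the invariant factors of ∂_1 are all 1, so H_0 = Z.
  H_1: rank ker ∂_1 − rank ∂_2 = (13 − 6) − 6 = 1, and the invariant factors of ∂_2 are all 1, so H_1 = Z.
  H_2: rank ker ∂_2 − rank ∂_3 = (6 − 6) − 0 = 0, and there is no ∂_3, so H_2 = 0.

H_0 ≅ Z,  H_1 ≅ Z,  H_2 = 0.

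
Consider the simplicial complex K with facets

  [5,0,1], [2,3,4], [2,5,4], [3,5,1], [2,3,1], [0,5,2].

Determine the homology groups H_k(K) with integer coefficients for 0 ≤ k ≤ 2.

We work with the vertex ordering 0 < 1 < 2 < 3 < 4 < 5. The simplices of K, each written with vertices in increasing order, are:

  0-simplices (6): [0], [1], [2], [3], [4], [5]
  1-simplices (12): [0,1], [0,2], [0,5], [1,2], [1,3], [1,5], [2,3], [2,4], [2,5], [3,4], [3,5], [4,5]
  2-simplices (6): [0,1,5], [0,2,5], [1,2,3], [1,3,5], [2,3,4], [2,4,5]

Hence C_0 ≅ Z^6, C_1 ≅ Z^12, C_2 ≅ Z^6.

Boundary ∂_1: C_1 → C_0 maps an edge to its endpoints' difference, ∂[p,q] = q − p. For instance
  ∂[0,2] = [2] − [0].
As a 6×12 matrix over Z this has rank 5, with invariant factors (1,1,1,1,1).

The boundary map ∂_2: C_2 → C_1 maps a triangle to the signed sum of its edges. For instance
  ∂[1,2,3] = [2,3] − [1,3] + [1,2],
  ∂[2,4,5] = [4,5] − [2,5] + [2,4].
As a 12×6 matrix over Z this has rank 6, with invariant factors (1,1,1,1,1,1).

From H_k ≅ ker(∂_k) / im(∂_{k+1}) we obtain:

  H_0: rank C_0 − rank ∂_1 = 6 − 5 = 1, and the invariant factors of ∂_1 are all 1, so H_0 = Z.
  H_1: rank ker ∂_1 − rank ∂_2 = (12 − 5) − 6 = 1, and the invariant factors of ∂_2 are all 1, so H_1 = Z.
  H_2: rank ker ∂_2 − rank ∂_3 = (6 − 6) − 0 = 0, and there is no ∂_3, so H_2 = 0.

As a check, the Euler characteristic is 6 − 12 + 6 = 0, which agrees with 1 − 1 + 0 = 0.
(K is a triangulation of the cylinder S^1 x I.)

H_0 = Z,  H_1 = Z,  H_2 = 0.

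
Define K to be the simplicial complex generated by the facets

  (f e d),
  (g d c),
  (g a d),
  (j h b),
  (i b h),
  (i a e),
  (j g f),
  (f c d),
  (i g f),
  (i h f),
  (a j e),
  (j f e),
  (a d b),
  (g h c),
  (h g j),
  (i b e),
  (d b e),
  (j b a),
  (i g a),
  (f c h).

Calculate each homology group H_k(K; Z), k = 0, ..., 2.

Order the vertices as a < b < c < d < e < f < g < h < i < j. Listing each simplex with vertices in this order, K has dimension 2 with simplices:

  0-simplices (10): a, b, c, d, e, f, g, h, i, j
  1-simplices (30): ab, ad, ae, ag, ai, aj, bd, be, bh, bi, bj, cd, cf, cg, ch, de, df, dg, ef, ei, ej, fg, fh, fi, fj, gh, gi, gj, hi, hj
  2-simplices (20): abd, abj, adg, aei, aej, agi, bde, bei, bhi, bhj, cdf, cdg, cfh, cgh, def, efj, fgi, fgj, fhi, ghj

giving chain groups C_0 ≅ Z^10, C_1 ≅ Z^30, C_2 ≅ Z^20.

Boundary ∂_1: C_1 → C_0 maps an edge to its endpoints' difference, ∂[p,q] = q − p. For instance
  ∂bd = d − b.
The 10×30 boundary matrix has rank 9 and Smith normal form diag(1,1,1,1,1,1,1,1,1).

The boundary map ∂_2: C_2 → C_1 acts by ∂[p,q,r] = [q,r] − [p,r] + [p,q]. For instance
  ∂agi = gi − ai + ag,
  ∂bde = de − be + bd.
As a 30×20 matrix over Z this has rank 20, with invariant factors (1,1,1,1,1,1,1,1,1,1,1,1,1,1,1,1,1,1,1,2).

From H_k ≅ ker(∂_k) / im(∂_{k+1}) we obtain:

  H_0: rank C_0 − rank ∂_1 = 10 − 9 = 1, and the invariant factors of ∂_1 are all 1, so H_0 ≅ Z.
  H_1: rank ker ∂_1 − rank ∂_2 = (30 − 9) − 20 = 1, and ∂_2 has invariant factor 2 > 1, so H_1 ≅ Z ⊕ Z/2.
  H_2: rank ker ∂_2 − rank ∂_3 = (20 − 20) − 0 = 0, and there is no ∂_3, so H_2 ≅ 0.

H_0 = Z,  H_1 = Z ⊕ Z/2,  H_2 = 0.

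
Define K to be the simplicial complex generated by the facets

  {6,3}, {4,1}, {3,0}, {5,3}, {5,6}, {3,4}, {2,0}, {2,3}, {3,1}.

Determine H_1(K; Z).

Take the total order 0 < 1 < 2 < 3 < 4 < 5 < 6 on the vertex set. Then K (dimension 1) consists of the simplices:

  0-simplices (7): [0], [1], [2], [3], [4], [5], [6]
  1-simplices (9): [0,2], [0,3], [1,3], [1,4], [2,3], [3,4], [3,5], [3,6], [5,6]

giving chain groups C_0 ≅ Z^7, C_1 ≅ Z^9.

∂_1: C_1 → C_0 maps an edge to its endpoints' difference, ∂[p,q] = q − p.
As a 7×9 matrix over Z this has rank 6, with invariant factors (1,1,1,1,1,1).

Computing H_k = (kernel of ∂_k) / (image of ∂_{k+1}):

  H_1: rank ker ∂_1 − rank ∂_2 = (9 − 6) − 0 = 3, and there is no ∂_2, so H_1 = Z^3.

H_1 ≅ Z^3.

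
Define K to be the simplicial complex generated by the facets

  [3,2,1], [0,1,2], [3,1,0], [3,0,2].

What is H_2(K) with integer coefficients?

H_2 = Z.

Take the total order 0 < 1 < 2 < 3 on the vertex set. Then K (dimension 2) consists of the simplices:

  0-simplices (4): [0], [1], [2], [3]
  1-simplices (6): [0,1], [0,2], [0,3], [1,2], [1,3], [2,3]
  2-simplices (4): [0,1,2], [0,1,3], [0,2,3], [1,2,3]

so the chain groups are C_0 ≅ Z^4, C_1 ≅ Z^6, C_2 ≅ Z^4.

The boundary map ∂_1: C_1 → C_0 is given by ∂[p,q] = [q] − [p].
As a 4×6 matrix over Z this has rank 3, with invariant factors (1,1,1).

Boundary ∂_2: C_2 → C_1 acts by ∂[p,q,r] = [q,r] − [p,r] + [p,q]. For instance
  ∂[0,1,2] = [1,2] − [0,2] + [0,1],
  ∂[0,1,3] = [1,3] − [0,3] + [0,1].
The 6×4 boundary matrix has rank 3 and Smith normal form diag(1,1,1).

Now H_k = ker ∂_k / im ∂_{k+1}, so:

  H_2: rank ker ∂_2 − rank ∂_3 = (4 − 3) − 0 = 1, and there is no ∂_3, so H_2 ≅ Z.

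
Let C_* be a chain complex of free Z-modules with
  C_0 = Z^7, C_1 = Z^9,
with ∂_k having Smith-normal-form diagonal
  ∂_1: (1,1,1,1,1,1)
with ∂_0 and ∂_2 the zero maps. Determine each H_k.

H_0 = Z,  H_1 = Z^3.

H_0: b_0 = 7 − 0 − 6 = 1; torsion from ∂_1 factors > 1: none. So H_0 = Z.
H_1: b_1 = 9 − 6 − 0 = 3; torsion from ∂_2 factors > 1: none. So H_1 = Z^3.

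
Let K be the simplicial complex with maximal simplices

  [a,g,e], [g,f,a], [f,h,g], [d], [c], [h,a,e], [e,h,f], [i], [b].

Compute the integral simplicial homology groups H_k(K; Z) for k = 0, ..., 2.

H_0 ≅ Z^5,  H_1 ≅ Z,  H_2 = 0.

Order the vertices as a < b < c < d < e < f < g < h < i. Listing each simplex with vertices in this order, K has dimension 2 with simplices:

  0-simplices (9): a, b, c, d, e, f, g, h, i
  1-simplices (10): ae, af, ag, ah, ef, eg, eh, fg, fh, gh
  2-simplices (5): aeg, aeh, afg, efh, fgh

giving chain groups C_0 ≅ Z^9, C_1 ≅ Z^10, C_2 ≅ Z^5.

Boundary ∂_1: C_1 → C_0 sends each edge [p,q] (with p < q) to q − p.
This gives a 9×10 integer matrix of rank 4; reducing to Smith normal form yields diagonal entries (1,1,1,1).

The boundary map ∂_2: C_2 → C_1 acts by ∂[p,q,r] = [q,r] − [p,r] + [p,q]. For instance
  ∂aeh = eh − ah + ae,
  ∂aeg = eg − ag + ae.
The 10×5 boundary matrix has rank 5 and Smith normal form diag(1,1,1,1,1).

Computing H_k = (kernel of ∂_k) / (image of ∂_{k+1}):

  H_0: rank C_0 − rank ∂_1 = 9 − 4 = 5, and the invariant factors of ∂_1 are all 1, so H_0 ≅ Z^5.
  H_1: rank ker ∂_1 − rank ∂_2 = (10 − 4) − 5 = 1, and the invariant factors of ∂_2 are all 1, so H_1 ≅ Z.
  H_2: rank ker ∂_2 − rank ∂_3 = (5 − 5) − 0 = 0, and there is no ∂_3, so H_2 ≅ 0.

As a check, the Euler characteristic is 9 − 10 + 5 = 4, which agrees with 5 − 1 + 0 = 4.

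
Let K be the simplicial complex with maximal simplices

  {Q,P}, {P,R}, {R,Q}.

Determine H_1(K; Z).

H_1 = Z.

We work with the vertex ordering P < Q < R. The simplices of K, each written with vertices in increasing order, are:

  0-simplices (3): P, Q, R
  1-simplices (3): PQ, PR, QR

Hence C_0 ≅ Z^3, C_1 ≅ Z^3.

The boundary map ∂_1: C_1 → C_0 is given by ∂[p,q] = [q] − [p].
The resulting 3×3 matrix has rank 2, and its Smith normal form has invariant factors (1,1).

Now H_k = ker ∂_k / im ∂_{k+1}, so:

  H_1: rank ker ∂_1 − rank ∂_2 = (3 − 2) − 0 = 1, and there is no ∂_2, so H_1 = Z.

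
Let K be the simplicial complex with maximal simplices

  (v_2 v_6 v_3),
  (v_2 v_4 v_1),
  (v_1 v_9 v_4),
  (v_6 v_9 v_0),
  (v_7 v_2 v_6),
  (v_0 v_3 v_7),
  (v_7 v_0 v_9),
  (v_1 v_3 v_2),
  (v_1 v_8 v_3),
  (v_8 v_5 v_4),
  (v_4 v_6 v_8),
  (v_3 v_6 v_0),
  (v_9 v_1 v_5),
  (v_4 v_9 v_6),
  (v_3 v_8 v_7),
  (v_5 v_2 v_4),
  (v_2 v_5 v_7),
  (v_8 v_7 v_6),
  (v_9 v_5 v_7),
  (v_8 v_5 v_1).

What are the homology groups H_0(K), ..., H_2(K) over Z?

Order the vertices as v_0 < v_1 < v_2 < v_3 < v_4 < v_5 < v_6 < v_7 < v_8 < v_9. Listing each simplex with vertices in this order, K has dimension 2 with simplices:

  0-simplices (10): [v_0], [v_1], [v_2], [v_3], [v_4], [v_5], [v_6], [v_7], [v_8], [v_9]
  1-simplices (30): (30 of them)
  2-simplices (20): (20 of them)

so the chain groups are C_0 ≅ Z^10, C_1 ≅ Z^30, C_2 ≅ Z^20.

The boundary map ∂_1: C_1 → C_0 is given by ∂[p,q] = [q] − [p]. For instance
  ∂[v_6,v_8] = [v_8] − [v_6].
The resulting 10×30 matrix has rank 9, and its Smith normal form has invariant factors (1,1,1,1,1,1,1,1,1).

The boundary map ∂_2: C_2 → C_1 maps a triangle to the signed sum of its edges. For instance
  ∂[v_0,v_3,v_7] = [v_3,v_7] − [v_0,v_7] + [v_0,v_3],
  ∂[v_1,v_5,v_8] = [v_5,v_8] − [v_1,v_8] + [v_1,v_5].
The resulting 30×20 matrix has rank 20, and its Smith normal form has invariant factors (1,1,1,1,1,1,1,1,1,1,1,1,1,1,1,1,1,1,1,2).

Reading off H_k = ker ∂_k / im ∂_{k+1}:

  H_0: rank C_0 − rank ∂_1 = 10 − 9 = 1, and the invariant factors of ∂_1 are all 1, so H_0 = Z.
  H_1: rank ker ∂_1 − rank ∂_2 = (30 − 9) − 20 = 1, and ∂_2 has invariant factor 2 > 1, so H_1 = Z ⊕ Z/2.
  H_2: rank ker ∂_2 − rank ∂_3 = (20 − 20) − 0 = 0, and there is no ∂_3, so H_2 = 0.

(K is a triangulation of the Klein bottle.)

H_0 ≅ Z,  H_1 ≅ Z ⊕ Z/2,  H_2 = 0.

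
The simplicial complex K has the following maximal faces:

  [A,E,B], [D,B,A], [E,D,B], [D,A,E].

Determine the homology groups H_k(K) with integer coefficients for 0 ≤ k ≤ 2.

H_0 ≅ Z,  H_1 = 0,  H_2 ≅ Z.

Take the total order A < B < D < E on the vertex set. Then K (dimension 2) consists of the simplices:

  0-simplices (4): A, B, D, E
  1-simplices (6): AB, AD, AE, BD, BE, DE
  2-simplices (4): ABD, ABE, ADE, BDE

Hence C_0 ≅ Z^4, C_1 ≅ Z^6, C_2 ≅ Z^4.

The boundary map ∂_1: C_1 → C_0 is given by ∂[p,q] = [q] − [p]. For instance
  ∂AB = B − A.
As a 4×6 matrix over Z this has rank 3, with invariant factors (1,1,1).

The boundary map ∂_2: C_2 → C_1 acts by ∂[p,q,r] = [q,r] − [p,r] + [p,q]. For instance
  ∂BDE = DE − BE + BD,
  ∂ABD = BD − AD + AB.
The 6×4 boundary matrix has rank 3 and Smith normal form diag(1,1,1).

From H_k ≅ ker(∂_k) / im(∂_{k+1}) we obtain:

  H_0: rank C_0 − rank ∂_1 = 4 − 3 = 1, and the invariant factors of ∂_1 are all 1, so H_0 ≅ Z.
  H_1: rank ker ∂_1 − rank ∂_2 = (6 − 3) − 3 = 0, and the invariant factors of ∂_2 are all 1, so H_1 ≅ 0.
  H_2: rank ker ∂_2 − rank ∂_3 = (4 − 3) − 0 = 1, and there is no ∂_3, so H_2 ≅ Z.

As a check, the Euler characteristic is 4 − 6 + 4 = 2, which agrees with 1 − 0 + 1 = 2.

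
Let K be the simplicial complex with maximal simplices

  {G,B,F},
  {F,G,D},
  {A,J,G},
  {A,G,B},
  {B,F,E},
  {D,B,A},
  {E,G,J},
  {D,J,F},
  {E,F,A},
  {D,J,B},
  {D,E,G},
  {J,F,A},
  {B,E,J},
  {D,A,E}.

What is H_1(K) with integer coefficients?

H_1 = Z^2.

Order the vertices as A < B < D < E < F < G < J. Listing each simplex with vertices in this order, K has dimension 2 with simplices:

  0-simplices (7): A, B, D, E, F, G, J
  1-simplices (21): AB, AD, AE, AF, AG, AJ, BD, BE, BF, BG, BJ, DE, DF, DG, DJ, EF, EG, EJ, FG, FJ, GJ
  2-simplices (14): ABD, ABG, ADE, AEF, AFJ, AGJ, BDJ, BEF, BEJ, BFG, DEG, DFG, DFJ, EGJ

giving chain groups C_0 ≅ Z^7, C_1 ≅ Z^21, C_2 ≅ Z^14.

The boundary map ∂_1: C_1 → C_0 is given by ∂[p,q] = [q] − [p]. For instance
  ∂FJ = J − F.
The 7×21 boundary matrix has rank 6 and Smith normal form diag(1,1,1,1,1,1).

The boundary map ∂_2: C_2 → C_1 acts by ∂[p,q,r] = [q,r] − [p,r] + [p,q]. For instance
  ∂ABG = BG − AG + AB,
  ∂EGJ = GJ − EJ + EG.
The 21×14 boundary matrix has rank 13 and Smith normal form diag(1,1,1,1,1,1,1,1,1,1,1,1,1).

Now H_k = ker ∂_k / im ∂_{k+1}, so:

  H_1: rank ker ∂_1 − rank ∂_2 = (21 − 6) − 13 = 2, and the invariant factors of ∂_2 are all 1, so H_1 = Z^2.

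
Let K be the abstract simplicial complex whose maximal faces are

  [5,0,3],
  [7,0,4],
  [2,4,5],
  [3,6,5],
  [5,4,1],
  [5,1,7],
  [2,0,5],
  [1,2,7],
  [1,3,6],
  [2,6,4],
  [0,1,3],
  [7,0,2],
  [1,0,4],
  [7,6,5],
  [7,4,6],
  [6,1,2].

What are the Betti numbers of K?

b_0 = 1, b_1 = 2, b_2 = 1.

Order the vertices as 0 < 1 < 2 < 3 < 4 < 5 < 6 < 7. Listing each simplex with vertices in this order, K has dimension 2 with simplices:

  0-simplices (8): [0], [1], [2], [3], [4], [5], [6], [7]
  1-simplices (24): (24 of them)
  2-simplices (16): [0,1,3], [0,1,4], [0,2,5], [0,2,7], [0,3,5], [0,4,7], [1,2,6], [1,2,7], [1,3,6], [1,4,5], [1,5,7], [2,4,5], [2,4,6], [3,5,6], [4,6,7], [5,6,7]

giving chain groups C_0 ≅ Z^8, C_1 ≅ Z^24, C_2 ≅ Z^16.

∂_1: C_1 → C_0 is given by ∂[p,q] = [q] − [p].
As a 8×24 matrix over Z this has rank 7, with invariant factors (1,1,1,1,1,1,1).

∂_2: C_2 → C_1 sends each 2-simplex [p,q,r] to [q,r] − [p,r] + [p,q]. For instance
  ∂[1,5,7] = [5,7] − [1,7] + [1,5],
  ∂[0,1,3] = [1,3] − [0,3] + [0,1].
The 24×16 boundary matrix has rank 15 and Smith normal form diag(1,1,1,1,1,1,1,1,1,1,1,1,1,1,1).

From H_k ≅ ker(∂_k) / im(∂_{k+1}) we obtain:

  H_0: rank C_0 − rank ∂_1 = 8 − 7 = 1, and the invariant factors of ∂_1 are all 1, so H_0 ≅ Z.
  H_1: rank ker ∂_1 − rank ∂_2 = (24 − 7) − 15 = 2, and the invariant factors of ∂_2 are all 1, so H_1 ≅ Z^2.
  H_2: rank ker ∂_2 − rank ∂_3 = (16 − 15) − 0 = 1, and there is no ∂_3, so H_2 ≅ Z.

(K is a triangulation of the torus T^2.)

Hence the Betti numbers are b_0 = 1, b_1 = 2, b_2 = 1.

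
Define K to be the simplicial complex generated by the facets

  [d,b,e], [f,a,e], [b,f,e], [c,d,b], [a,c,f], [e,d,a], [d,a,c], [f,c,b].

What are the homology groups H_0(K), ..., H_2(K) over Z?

Take the total order a < b < c < d < e < f on the vertex set. Then K (dimension 2) consists of the simplices:

  0-simplices (6): a, b, c, d, e, f
  1-simplices (12): ac, ad, ae, af, bc, bd, be, bf, cd, cf, de, ef
  2-simplices (8): acd, acf, ade, aef, bcd, bcf, bde, bef

Hence C_0 ≅ Z^6, C_1 ≅ Z^12, C_2 ≅ Z^8.

Boundary ∂_1: C_1 → C_0 maps an edge to its endpoints' difference, ∂[p,q] = q − p.
The 6×12 boundary matrix has rank 5 and Smith normal form diag(1,1,1,1,1).

∂_2: C_2 → C_1 maps a triangle to the signed sum of its edges. For instance
  ∂acf = cf − af + ac,
  ∂bef = ef − bf + be.
This gives a 12×8 integer matrix of rank 7; reducing to Smith normal form yields diagonal entries (1,1,1,1,1,1,1).

Now H_k = ker ∂_k / im ∂_{k+1}, so:

  H_0: rank C_0 − rank ∂_1 = 6 − 5 = 1, and the invariant factors of ∂_1 are all 1, so H_0 ≅ Z.
  H_1: rank ker ∂_1 − rank ∂_2 = (12 − 5) − 7 = 0, and the invariant factors of ∂_2 are all 1, so H_1 ≅ 0.
  H_2: rank ker ∂_2 − rank ∂_3 = (8 − 7) − 0 = 1, and there is no ∂_3, so H_2 ≅ Z.

As a check, the Euler characteristic is 6 − 12 + 8 = 2, which agrees with 1 − 0 + 1 = 2.

H_0 ≅ Z,  H_1 = 0,  H_2 ≅ Z.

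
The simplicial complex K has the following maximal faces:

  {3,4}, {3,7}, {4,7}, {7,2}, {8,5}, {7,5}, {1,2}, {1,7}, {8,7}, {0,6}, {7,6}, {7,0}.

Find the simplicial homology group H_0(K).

Order the vertices as 0 < 1 < 2 < 3 < 4 < 5 < 6 < 7 < 8. Listing each simplex with vertices in this order, K has dimension 1 with simplices:

  0-simplices (9): [0], [1], [2], [3], [4], [5], [6], [7], [8]
  1-simplices (12): [0,6], [0,7], [1,2], [1,7], [2,7], [3,4], [3,7], [4,7], [5,7], [5,8], [6,7], [7,8]

Hence C_0 ≅ Z^9, C_1 ≅ Z^12.

The boundary map ∂_1: C_1 → C_0 sends each edge [p,q] (with p < q) to q − p. For instance
  ∂[7,8] = [8] − [7].
This gives a 9×12 integer matrix of rank 8; reducing to Smith normal form yields diagonal entries (1,1,1,1,1,1,1,1).

Reading off H_k = ker ∂_k / im ∂_{k+1}:

  H_0: rank C_0 − rank ∂_1 = 9 − 8 = 1, and the invariant factors of ∂_1 are all 1, so H_0 = Z.

(K is a triangulation of a wedge of 4 circles.)

H_0 ≅ Z.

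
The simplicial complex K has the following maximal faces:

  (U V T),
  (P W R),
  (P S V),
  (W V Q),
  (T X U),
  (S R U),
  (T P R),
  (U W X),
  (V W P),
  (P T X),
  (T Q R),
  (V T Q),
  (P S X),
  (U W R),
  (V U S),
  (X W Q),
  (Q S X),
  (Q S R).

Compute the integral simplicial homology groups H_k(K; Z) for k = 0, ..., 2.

K has 9 vertices, 27 edges, 18 triangles.
rank ∂_0 = 0, rank ∂_1 = 8 ⇒ b_0 = 9 − 0 − 8 = 1; all invariant factors of ∂_1 are 1 so no torsion. So H_0 = Z.
rank ∂_1 = 8, rank ∂_2 = 17 ⇒ b_1 = 27 − 8 − 17 = 2; all invariant factors of ∂_2 are 1 so no torsion. So H_1 = Z^2.
rank ∂_2 = 17, rank ∂_3 = 0 ⇒ b_2 = 18 − 17 − 0 = 1. So H_2 = Z.

H_0 ≅ Z,  H_1 ≅ Z^2,  H_2 ≅ Z.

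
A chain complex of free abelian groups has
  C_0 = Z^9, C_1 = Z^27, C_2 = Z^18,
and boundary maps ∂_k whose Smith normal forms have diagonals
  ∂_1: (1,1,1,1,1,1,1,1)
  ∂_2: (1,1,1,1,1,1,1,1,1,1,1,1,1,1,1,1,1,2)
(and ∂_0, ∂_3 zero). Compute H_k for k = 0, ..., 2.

H_0: b_0 = 9 − 0 − 8 = 1; torsion from ∂_1 factors > 1: none. So H_0 ≅ Z.
H_1: b_1 = 27 − 8 − 18 = 1; torsion from ∂_2 factors > 1: [2]. So H_1 ≅ Z ⊕ Z/2.
H_2: b_2 = 18 − 18 − 0 = 0; torsion from ∂_3 factors > 1: none. So H_2 ≅ 0.

H_0 ≅ Z,  H_1 ≅ Z ⊕ Z/2,  H_2 = 0.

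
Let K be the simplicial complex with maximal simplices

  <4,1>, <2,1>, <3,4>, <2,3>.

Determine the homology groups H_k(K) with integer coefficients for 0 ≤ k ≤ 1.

We work with the vertex ordering 1 < 2 < 3 < 4. The simplices of K, each written with vertices in increasing order, are:

  0-simplices (4): [1], [2], [3], [4]
  1-simplices (4): [1,2], [1,4], [2,3], [3,4]

Hence C_0 ≅ Z^4, C_1 ≅ Z^4.

Boundary ∂_1: C_1 → C_0 sends each edge [p,q] (with p < q) to q − p.
The resulting 4×4 matrix has rank 3, and its Smith normal form has invariant factors (1,1,1).

Now H_k = ker ∂_k / im ∂_{k+1}, so:

  H_0: rank C_0 − rank ∂_1 = 4 − 3 = 1, and the invariant factors of ∂_1 are all 1, so H_0 = Z.
  H_1: rank ker ∂_1 − rank ∂_2 = (4 − 3) − 0 = 1, and there is no ∂_2, so H_1 = Z.

As a check, the Euler characteristic is 4 − 4 = 0, which agrees with 1 − 1 = 0.
(K is a triangulation of the circle S^1.)

H_0 = Z,  H_1 = Z.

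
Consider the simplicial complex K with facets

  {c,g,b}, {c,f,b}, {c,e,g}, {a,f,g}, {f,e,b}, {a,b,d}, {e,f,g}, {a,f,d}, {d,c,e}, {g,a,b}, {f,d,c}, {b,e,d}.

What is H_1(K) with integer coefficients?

H_1 = Z/2Z.

Take the total order a < b < c < d < e < f < g on the vertex set. Then K (dimension 2) consists of the simplices:

  0-simplices (7): a, b, c, d, e, f, g
  1-simplices (18): ab, ad, af, ag, bc, bd, be, bf, bg, cd, ce, cf, cg, de, df, ef, eg, fg
  2-simplices (12): abd, abg, adf, afg, bcf, bcg, bde, bef, cde, cdf, ceg, efg

so the chain groups are C_0 ≅ Z^7, C_1 ≅ Z^18, C_2 ≅ Z^12.

Boundary ∂_1: C_1 → C_0 is given by ∂[p,q] = [q] − [p]. For instance
  ∂ce = e − c.
The 7×18 boundary matrix has rank 6 and Smith normal form diag(1,1,1,1,1,1).

∂_2: C_2 → C_1 maps a triangle to the signed sum of its edges. For instance
  ∂bcg = cg − bg + bc,
  ∂afg = fg − ag + af.
As a 18×12 matrix over Z this has rank 12, with invariant factors (1,1,1,1,1,1,1,1,1,1,1,2).

Computing H_k = (kernel of ∂_k) / (image of ∂_{k+1}):

  H_1: rank ker ∂_1 − rank ∂_2 = (18 − 6) − 12 = 0, and ∂_2 has invariant factor 2 > 1, so H_1 ≅ Z/2Z.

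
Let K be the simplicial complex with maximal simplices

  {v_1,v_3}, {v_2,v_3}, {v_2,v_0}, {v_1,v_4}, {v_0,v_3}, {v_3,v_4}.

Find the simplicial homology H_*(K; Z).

H_0 ≅ Z,  H_1 ≅ Z^2.

Take the total order v_0 < v_1 < v_2 < v_3 < v_4 on the vertex set. Then K (dimension 1) consists of the simplices:

  0-simplices (5): [v_0], [v_1], [v_2], [v_3], [v_4]
  1-simplices (6): [v_0,v_2], [v_0,v_3], [v_1,v_3], [v_1,v_4], [v_2,v_3], [v_3,v_4]

Hence C_0 ≅ Z^5, C_1 ≅ Z^6.

∂_1: C_1 → C_0 is given by ∂[p,q] = [q] − [p]. For instance
  ∂[v_1,v_3] = [v_3] − [v_1].
The resulting 5×6 matrix has rank 4, and its Smith normal form has invariant factors (1,1,1,1).

Now H_k = ker ∂_k / im ∂_{k+1}, so:

  H_0: rank C_0 − rank ∂_1 = 5 − 4 = 1, and the invariant factors of ∂_1 are all 1, so H_0 = Z.
  H_1: rank ker ∂_1 − rank ∂_2 = (6 − 4) − 0 = 2, and there is no ∂_2, so H_1 = Z^2.

(K is a triangulation of a wedge of 2 circles.)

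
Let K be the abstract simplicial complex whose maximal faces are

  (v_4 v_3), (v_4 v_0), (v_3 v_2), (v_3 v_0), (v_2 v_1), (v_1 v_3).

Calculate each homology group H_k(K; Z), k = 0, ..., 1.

H_0 = Z,  H_1 = Z^2.

We work with the vertex ordering v_0 < v_1 < v_2 < v_3 < v_4. The simplices of K, each written with vertices in increasing order, are:

  0-simplices (5): [v_0], [v_1], [v_2], [v_3], [v_4]
  1-simplices (6): [v_0,v_3], [v_0,v_4], [v_1,v_2], [v_1,v_3], [v_2,v_3], [v_3,v_4]

so the chain groups are C_0 ≅ Z^5, C_1 ≅ Z^6.

∂_1: C_1 → C_0 maps an edge to its endpoints' difference, ∂[p,q] = q − p. For instance
  ∂[v_0,v_4] = [v_4] − [v_0].
The 5×6 boundary matrix has rank 4 and Smith normal form diag(1,1,1,1).

From H_k ≅ ker(∂_k) / im(∂_{k+1}) we obtain:

  H_0: rank C_0 − rank ∂_1 = 5 − 4 = 1, and the invariant factors of ∂_1 are all 1, so H_0 ≅ Z.
  H_1: rank ker ∂_1 − rank ∂_2 = (6 − 4) − 0 = 2, and there is no ∂_2, so H_1 ≅ Z^2.

As a check, the Euler characteristic is 5 − 6 = -1, which agrees with 1 − 2 = -1.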